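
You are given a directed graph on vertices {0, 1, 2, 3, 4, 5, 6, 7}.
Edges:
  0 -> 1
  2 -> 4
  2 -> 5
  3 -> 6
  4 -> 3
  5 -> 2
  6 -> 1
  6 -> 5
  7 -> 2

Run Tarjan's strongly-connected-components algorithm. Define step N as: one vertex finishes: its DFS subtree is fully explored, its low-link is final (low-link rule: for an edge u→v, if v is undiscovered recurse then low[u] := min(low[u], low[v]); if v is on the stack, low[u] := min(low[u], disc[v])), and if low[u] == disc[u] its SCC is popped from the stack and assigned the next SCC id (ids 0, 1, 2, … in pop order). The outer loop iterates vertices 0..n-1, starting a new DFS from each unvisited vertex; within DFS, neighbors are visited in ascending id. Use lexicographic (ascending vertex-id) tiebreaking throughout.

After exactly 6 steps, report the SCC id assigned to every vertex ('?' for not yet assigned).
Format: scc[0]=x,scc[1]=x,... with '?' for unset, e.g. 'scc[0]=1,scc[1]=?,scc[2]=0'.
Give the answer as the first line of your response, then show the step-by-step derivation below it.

scc[0]=1,scc[1]=0,scc[2]=?,scc[3]=?,scc[4]=?,scc[5]=?,scc[6]=?,scc[7]=?

step 1: low=(low[0]=0,low[1]=1,low[2]=?,low[3]=?,low[4]=?,low[5]=?,low[6]=?,low[7]=?); scc=(scc[0]=?,scc[1]=0,scc[2]=?,scc[3]=?,scc[4]=?,scc[5]=?,scc[6]=?,scc[7]=?)
step 2: low=(low[0]=0,low[1]=1,low[2]=?,low[3]=?,low[4]=?,low[5]=?,low[6]=?,low[7]=?); scc=(scc[0]=1,scc[1]=0,scc[2]=?,scc[3]=?,scc[4]=?,scc[5]=?,scc[6]=?,scc[7]=?)
step 3: low=(low[0]=0,low[1]=1,low[2]=2,low[3]=4,low[4]=3,low[5]=2,low[6]=5,low[7]=?); scc=(scc[0]=1,scc[1]=0,scc[2]=?,scc[3]=?,scc[4]=?,scc[5]=?,scc[6]=?,scc[7]=?)
step 4: low=(low[0]=0,low[1]=1,low[2]=2,low[3]=4,low[4]=3,low[5]=2,low[6]=2,low[7]=?); scc=(scc[0]=1,scc[1]=0,scc[2]=?,scc[3]=?,scc[4]=?,scc[5]=?,scc[6]=?,scc[7]=?)
step 5: low=(low[0]=0,low[1]=1,low[2]=2,low[3]=2,low[4]=3,low[5]=2,low[6]=2,low[7]=?); scc=(scc[0]=1,scc[1]=0,scc[2]=?,scc[3]=?,scc[4]=?,scc[5]=?,scc[6]=?,scc[7]=?)
step 6: low=(low[0]=0,low[1]=1,low[2]=2,low[3]=2,low[4]=2,low[5]=2,low[6]=2,low[7]=?); scc=(scc[0]=1,scc[1]=0,scc[2]=?,scc[3]=?,scc[4]=?,scc[5]=?,scc[6]=?,scc[7]=?)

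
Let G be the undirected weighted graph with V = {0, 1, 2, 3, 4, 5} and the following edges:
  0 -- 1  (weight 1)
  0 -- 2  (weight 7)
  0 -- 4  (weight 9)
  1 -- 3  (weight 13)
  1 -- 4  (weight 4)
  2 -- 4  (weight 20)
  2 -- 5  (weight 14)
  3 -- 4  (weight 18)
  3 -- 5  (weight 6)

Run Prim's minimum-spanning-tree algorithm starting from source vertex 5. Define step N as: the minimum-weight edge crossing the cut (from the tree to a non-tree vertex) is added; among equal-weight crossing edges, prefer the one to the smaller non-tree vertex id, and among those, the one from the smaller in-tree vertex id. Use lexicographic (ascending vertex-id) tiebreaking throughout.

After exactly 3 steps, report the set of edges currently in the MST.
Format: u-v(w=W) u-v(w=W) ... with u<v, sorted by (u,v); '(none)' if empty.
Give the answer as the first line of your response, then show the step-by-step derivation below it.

0-1(w=1) 1-3(w=13) 3-5(w=6)

step 1: add edge 3-5 (w=6); MST = {3-5(w=6)}
step 2: add edge 1-3 (w=13); MST = {1-3(w=13) 3-5(w=6)}
step 3: add edge 0-1 (w=1); MST = {0-1(w=1) 1-3(w=13) 3-5(w=6)}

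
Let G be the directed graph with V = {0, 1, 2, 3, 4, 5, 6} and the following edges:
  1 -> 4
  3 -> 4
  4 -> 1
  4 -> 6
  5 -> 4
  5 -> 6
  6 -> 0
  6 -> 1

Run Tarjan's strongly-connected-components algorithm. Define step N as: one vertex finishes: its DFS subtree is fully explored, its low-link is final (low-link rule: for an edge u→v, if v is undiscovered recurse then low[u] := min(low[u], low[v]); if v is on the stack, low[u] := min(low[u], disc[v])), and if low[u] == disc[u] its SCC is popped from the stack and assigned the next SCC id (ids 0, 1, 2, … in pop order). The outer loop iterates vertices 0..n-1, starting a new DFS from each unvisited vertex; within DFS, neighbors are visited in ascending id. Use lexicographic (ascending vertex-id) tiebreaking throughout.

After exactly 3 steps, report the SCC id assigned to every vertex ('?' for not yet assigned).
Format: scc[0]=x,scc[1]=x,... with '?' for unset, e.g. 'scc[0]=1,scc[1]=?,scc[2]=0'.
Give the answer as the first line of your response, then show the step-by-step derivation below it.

scc[0]=0,scc[1]=?,scc[2]=?,scc[3]=?,scc[4]=?,scc[5]=?,scc[6]=?

step 1: low=(low[0]=0,low[1]=?,low[2]=?,low[3]=?,low[4]=?,low[5]=?,low[6]=?); scc=(scc[0]=0,scc[1]=?,scc[2]=?,scc[3]=?,scc[4]=?,scc[5]=?,scc[6]=?)
step 2: low=(low[0]=0,low[1]=1,low[2]=?,low[3]=?,low[4]=1,low[5]=?,low[6]=1); scc=(scc[0]=0,scc[1]=?,scc[2]=?,scc[3]=?,scc[4]=?,scc[5]=?,scc[6]=?)
step 3: low=(low[0]=0,low[1]=1,low[2]=?,low[3]=?,low[4]=1,low[5]=?,low[6]=1); scc=(scc[0]=0,scc[1]=?,scc[2]=?,scc[3]=?,scc[4]=?,scc[5]=?,scc[6]=?)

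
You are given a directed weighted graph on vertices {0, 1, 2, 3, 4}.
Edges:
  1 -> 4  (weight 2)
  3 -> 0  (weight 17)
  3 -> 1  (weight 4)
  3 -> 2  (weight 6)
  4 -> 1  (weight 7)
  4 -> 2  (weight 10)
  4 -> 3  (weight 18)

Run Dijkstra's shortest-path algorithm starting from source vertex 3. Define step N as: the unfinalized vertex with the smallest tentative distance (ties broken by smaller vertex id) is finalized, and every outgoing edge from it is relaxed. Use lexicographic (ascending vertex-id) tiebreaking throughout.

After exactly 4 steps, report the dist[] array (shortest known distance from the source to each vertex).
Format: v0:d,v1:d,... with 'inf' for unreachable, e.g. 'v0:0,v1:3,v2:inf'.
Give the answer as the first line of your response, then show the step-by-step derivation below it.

v0:17,v1:4,v2:6,v3:0,v4:6

step 1: dist = v0:17,v1:4,v2:6,v3:0,v4:inf
step 2: dist = v0:17,v1:4,v2:6,v3:0,v4:6
step 3: dist = v0:17,v1:4,v2:6,v3:0,v4:6
step 4: dist = v0:17,v1:4,v2:6,v3:0,v4:6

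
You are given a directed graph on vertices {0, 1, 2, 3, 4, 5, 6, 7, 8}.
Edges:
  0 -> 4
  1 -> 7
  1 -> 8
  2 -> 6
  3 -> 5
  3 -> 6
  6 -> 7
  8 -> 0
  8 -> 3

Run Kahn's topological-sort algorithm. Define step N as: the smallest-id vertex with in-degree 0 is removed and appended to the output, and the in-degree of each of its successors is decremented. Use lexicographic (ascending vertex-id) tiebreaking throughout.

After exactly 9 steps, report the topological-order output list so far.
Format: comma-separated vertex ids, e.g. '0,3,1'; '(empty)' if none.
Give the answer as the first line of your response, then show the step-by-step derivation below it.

1,2,8,0,3,4,5,6,7

step 1: output 1; order=[1]; indeg=(1,0,0,1,1,1,2,1,0)
step 2: output 2; order=[1,2]; indeg=(1,0,0,1,1,1,1,1,0)
step 3: output 8; order=[1,2,8]; indeg=(0,0,0,0,1,1,1,1,0)
step 4: output 0; order=[1,2,8,0]; indeg=(0,0,0,0,0,1,1,1,0)
step 5: output 3; order=[1,2,8,0,3]; indeg=(0,0,0,0,0,0,0,1,0)
step 6: output 4; order=[1,2,8,0,3,4]; indeg=(0,0,0,0,0,0,0,1,0)
step 7: output 5; order=[1,2,8,0,3,4,5]; indeg=(0,0,0,0,0,0,0,1,0)
step 8: output 6; order=[1,2,8,0,3,4,5,6]; indeg=(0,0,0,0,0,0,0,0,0)
step 9: output 7; order=[1,2,8,0,3,4,5,6,7]; indeg=(0,0,0,0,0,0,0,0,0)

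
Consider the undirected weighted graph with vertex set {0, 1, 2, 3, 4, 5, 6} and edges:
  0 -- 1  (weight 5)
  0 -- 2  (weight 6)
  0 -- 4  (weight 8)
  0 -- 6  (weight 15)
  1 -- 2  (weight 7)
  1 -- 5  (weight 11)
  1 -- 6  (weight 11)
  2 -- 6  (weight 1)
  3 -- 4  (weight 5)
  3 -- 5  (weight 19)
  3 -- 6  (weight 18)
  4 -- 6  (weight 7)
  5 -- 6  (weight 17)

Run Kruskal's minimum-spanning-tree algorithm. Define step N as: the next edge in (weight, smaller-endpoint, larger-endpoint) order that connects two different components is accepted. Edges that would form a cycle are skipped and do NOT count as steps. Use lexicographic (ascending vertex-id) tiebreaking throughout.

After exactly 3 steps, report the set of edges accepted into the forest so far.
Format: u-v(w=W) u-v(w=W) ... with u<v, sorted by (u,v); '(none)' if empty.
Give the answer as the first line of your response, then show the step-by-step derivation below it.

0-1(w=5) 2-6(w=1) 3-4(w=5)

step 1: add edge 2-6 (w=1); MST = {2-6(w=1)}
step 2: add edge 0-1 (w=5); MST = {0-1(w=5) 2-6(w=1)}
step 3: add edge 3-4 (w=5); MST = {0-1(w=5) 2-6(w=1) 3-4(w=5)}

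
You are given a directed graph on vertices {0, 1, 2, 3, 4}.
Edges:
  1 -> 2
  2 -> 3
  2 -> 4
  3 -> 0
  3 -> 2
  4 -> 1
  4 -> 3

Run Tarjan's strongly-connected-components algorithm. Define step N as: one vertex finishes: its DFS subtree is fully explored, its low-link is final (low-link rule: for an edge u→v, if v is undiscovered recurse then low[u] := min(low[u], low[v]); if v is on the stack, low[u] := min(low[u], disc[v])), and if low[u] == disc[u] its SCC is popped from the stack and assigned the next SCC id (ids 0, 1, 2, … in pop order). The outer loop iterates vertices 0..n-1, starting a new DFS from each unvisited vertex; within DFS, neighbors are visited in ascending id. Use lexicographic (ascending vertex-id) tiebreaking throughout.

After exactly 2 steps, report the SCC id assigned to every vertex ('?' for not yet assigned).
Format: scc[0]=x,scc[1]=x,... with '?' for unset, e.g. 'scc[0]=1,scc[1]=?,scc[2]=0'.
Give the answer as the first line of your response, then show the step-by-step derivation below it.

scc[0]=0,scc[1]=?,scc[2]=?,scc[3]=?,scc[4]=?

step 1: low=(low[0]=0,low[1]=?,low[2]=?,low[3]=?,low[4]=?); scc=(scc[0]=0,scc[1]=?,scc[2]=?,scc[3]=?,scc[4]=?)
step 2: low=(low[0]=0,low[1]=1,low[2]=2,low[3]=2,low[4]=?); scc=(scc[0]=0,scc[1]=?,scc[2]=?,scc[3]=?,scc[4]=?)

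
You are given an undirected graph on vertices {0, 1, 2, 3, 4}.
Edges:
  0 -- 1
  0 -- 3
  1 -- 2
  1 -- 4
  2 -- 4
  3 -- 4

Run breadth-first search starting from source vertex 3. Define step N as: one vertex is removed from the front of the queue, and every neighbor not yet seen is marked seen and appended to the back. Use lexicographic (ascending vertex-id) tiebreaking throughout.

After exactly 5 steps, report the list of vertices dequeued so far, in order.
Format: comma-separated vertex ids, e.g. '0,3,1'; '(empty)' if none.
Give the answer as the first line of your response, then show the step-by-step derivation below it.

3,0,4,1,2

step 1: dequeue 3; queue=[0,4]; order=3
step 2: dequeue 0; queue=[4,1]; order=3,0
step 3: dequeue 4; queue=[1,2]; order=3,0,4
step 4: dequeue 1; queue=[2]; order=3,0,4,1
step 5: dequeue 2; queue=[(empty)]; order=3,0,4,1,2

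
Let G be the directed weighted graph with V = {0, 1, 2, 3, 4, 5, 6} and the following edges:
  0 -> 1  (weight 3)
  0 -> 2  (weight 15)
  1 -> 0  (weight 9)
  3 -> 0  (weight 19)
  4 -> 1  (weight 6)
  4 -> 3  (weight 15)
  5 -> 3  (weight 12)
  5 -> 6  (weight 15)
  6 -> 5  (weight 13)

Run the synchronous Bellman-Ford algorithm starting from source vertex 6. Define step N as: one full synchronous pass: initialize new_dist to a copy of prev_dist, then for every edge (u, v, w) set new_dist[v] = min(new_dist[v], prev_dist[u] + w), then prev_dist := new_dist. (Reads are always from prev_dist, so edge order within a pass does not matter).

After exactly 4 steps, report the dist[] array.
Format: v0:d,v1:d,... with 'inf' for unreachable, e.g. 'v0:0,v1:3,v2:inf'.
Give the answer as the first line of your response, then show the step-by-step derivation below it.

v0:44,v1:47,v2:59,v3:25,v4:inf,v5:13,v6:0

step 1: dist = v0:inf,v1:inf,v2:inf,v3:inf,v4:inf,v5:13,v6:0
step 2: dist = v0:inf,v1:inf,v2:inf,v3:25,v4:inf,v5:13,v6:0
step 3: dist = v0:44,v1:inf,v2:inf,v3:25,v4:inf,v5:13,v6:0
step 4: dist = v0:44,v1:47,v2:59,v3:25,v4:inf,v5:13,v6:0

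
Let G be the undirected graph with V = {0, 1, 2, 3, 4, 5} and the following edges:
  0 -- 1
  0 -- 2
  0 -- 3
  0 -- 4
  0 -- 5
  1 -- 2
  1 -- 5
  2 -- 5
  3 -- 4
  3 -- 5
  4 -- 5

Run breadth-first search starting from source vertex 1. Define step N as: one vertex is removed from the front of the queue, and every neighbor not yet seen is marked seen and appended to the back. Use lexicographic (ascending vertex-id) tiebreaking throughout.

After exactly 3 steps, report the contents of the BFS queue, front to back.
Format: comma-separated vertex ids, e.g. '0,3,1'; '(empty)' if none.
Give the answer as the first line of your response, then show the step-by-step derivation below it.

5,3,4

step 1: dequeue 1; queue=[0,2,5]; order=1
step 2: dequeue 0; queue=[2,5,3,4]; order=1,0
step 3: dequeue 2; queue=[5,3,4]; order=1,0,2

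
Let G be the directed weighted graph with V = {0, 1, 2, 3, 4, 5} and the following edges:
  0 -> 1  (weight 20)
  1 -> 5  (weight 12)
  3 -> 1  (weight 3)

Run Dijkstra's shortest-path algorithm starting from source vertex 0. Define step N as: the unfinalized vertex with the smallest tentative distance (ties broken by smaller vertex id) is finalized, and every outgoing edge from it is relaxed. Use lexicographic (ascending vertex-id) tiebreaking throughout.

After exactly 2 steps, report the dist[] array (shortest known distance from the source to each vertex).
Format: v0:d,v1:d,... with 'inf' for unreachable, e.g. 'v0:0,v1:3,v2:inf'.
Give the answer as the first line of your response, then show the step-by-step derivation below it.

v0:0,v1:20,v2:inf,v3:inf,v4:inf,v5:32

step 1: dist = v0:0,v1:20,v2:inf,v3:inf,v4:inf,v5:inf
step 2: dist = v0:0,v1:20,v2:inf,v3:inf,v4:inf,v5:32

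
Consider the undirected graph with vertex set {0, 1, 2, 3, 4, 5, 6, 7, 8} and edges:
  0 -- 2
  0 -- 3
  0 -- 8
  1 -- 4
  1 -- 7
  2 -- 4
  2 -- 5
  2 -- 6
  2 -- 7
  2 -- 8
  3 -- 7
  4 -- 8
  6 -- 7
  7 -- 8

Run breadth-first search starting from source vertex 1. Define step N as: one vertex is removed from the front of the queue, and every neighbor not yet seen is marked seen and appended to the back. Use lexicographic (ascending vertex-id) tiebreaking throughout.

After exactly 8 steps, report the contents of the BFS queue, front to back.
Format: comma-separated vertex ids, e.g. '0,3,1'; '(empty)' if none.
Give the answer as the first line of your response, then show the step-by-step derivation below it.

5

step 1: dequeue 1; queue=[4,7]; order=1
step 2: dequeue 4; queue=[7,2,8]; order=1,4
step 3: dequeue 7; queue=[2,8,3,6]; order=1,4,7
step 4: dequeue 2; queue=[8,3,6,0,5]; order=1,4,7,2
step 5: dequeue 8; queue=[3,6,0,5]; order=1,4,7,2,8
step 6: dequeue 3; queue=[6,0,5]; order=1,4,7,2,8,3
step 7: dequeue 6; queue=[0,5]; order=1,4,7,2,8,3,6
step 8: dequeue 0; queue=[5]; order=1,4,7,2,8,3,6,0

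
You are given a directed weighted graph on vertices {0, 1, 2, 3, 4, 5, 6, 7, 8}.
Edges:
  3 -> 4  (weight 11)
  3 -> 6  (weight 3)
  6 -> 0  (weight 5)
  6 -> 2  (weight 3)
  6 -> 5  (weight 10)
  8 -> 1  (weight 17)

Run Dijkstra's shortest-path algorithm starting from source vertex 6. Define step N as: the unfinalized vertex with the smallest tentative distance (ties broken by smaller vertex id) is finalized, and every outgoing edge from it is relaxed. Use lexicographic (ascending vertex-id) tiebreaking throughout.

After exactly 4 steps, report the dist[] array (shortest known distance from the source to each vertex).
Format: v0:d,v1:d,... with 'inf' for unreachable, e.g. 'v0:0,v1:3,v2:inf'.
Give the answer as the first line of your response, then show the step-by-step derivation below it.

v0:5,v1:inf,v2:3,v3:inf,v4:inf,v5:10,v6:0,v7:inf,v8:inf

step 1: dist = v0:5,v1:inf,v2:3,v3:inf,v4:inf,v5:10,v6:0,v7:inf,v8:inf
step 2: dist = v0:5,v1:inf,v2:3,v3:inf,v4:inf,v5:10,v6:0,v7:inf,v8:inf
step 3: dist = v0:5,v1:inf,v2:3,v3:inf,v4:inf,v5:10,v6:0,v7:inf,v8:inf
step 4: dist = v0:5,v1:inf,v2:3,v3:inf,v4:inf,v5:10,v6:0,v7:inf,v8:inf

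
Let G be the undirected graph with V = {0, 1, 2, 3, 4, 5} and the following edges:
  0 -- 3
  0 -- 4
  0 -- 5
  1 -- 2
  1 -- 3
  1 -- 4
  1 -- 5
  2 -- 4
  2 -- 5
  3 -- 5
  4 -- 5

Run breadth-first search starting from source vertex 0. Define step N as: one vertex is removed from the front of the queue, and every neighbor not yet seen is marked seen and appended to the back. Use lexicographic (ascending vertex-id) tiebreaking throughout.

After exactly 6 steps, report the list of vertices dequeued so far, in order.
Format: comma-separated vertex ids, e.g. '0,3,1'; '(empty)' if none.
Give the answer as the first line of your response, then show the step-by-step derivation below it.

0,3,4,5,1,2

step 1: dequeue 0; queue=[3,4,5]; order=0
step 2: dequeue 3; queue=[4,5,1]; order=0,3
step 3: dequeue 4; queue=[5,1,2]; order=0,3,4
step 4: dequeue 5; queue=[1,2]; order=0,3,4,5
step 5: dequeue 1; queue=[2]; order=0,3,4,5,1
step 6: dequeue 2; queue=[(empty)]; order=0,3,4,5,1,2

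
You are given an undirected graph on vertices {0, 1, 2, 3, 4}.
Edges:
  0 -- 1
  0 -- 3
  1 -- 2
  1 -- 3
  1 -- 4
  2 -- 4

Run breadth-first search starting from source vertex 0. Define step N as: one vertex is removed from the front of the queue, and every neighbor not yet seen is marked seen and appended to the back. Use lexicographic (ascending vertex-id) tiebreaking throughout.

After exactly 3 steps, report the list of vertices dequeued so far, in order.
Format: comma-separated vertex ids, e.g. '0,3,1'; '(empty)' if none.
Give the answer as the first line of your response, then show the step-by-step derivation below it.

0,1,3

step 1: dequeue 0; queue=[1,3]; order=0
step 2: dequeue 1; queue=[3,2,4]; order=0,1
step 3: dequeue 3; queue=[2,4]; order=0,1,3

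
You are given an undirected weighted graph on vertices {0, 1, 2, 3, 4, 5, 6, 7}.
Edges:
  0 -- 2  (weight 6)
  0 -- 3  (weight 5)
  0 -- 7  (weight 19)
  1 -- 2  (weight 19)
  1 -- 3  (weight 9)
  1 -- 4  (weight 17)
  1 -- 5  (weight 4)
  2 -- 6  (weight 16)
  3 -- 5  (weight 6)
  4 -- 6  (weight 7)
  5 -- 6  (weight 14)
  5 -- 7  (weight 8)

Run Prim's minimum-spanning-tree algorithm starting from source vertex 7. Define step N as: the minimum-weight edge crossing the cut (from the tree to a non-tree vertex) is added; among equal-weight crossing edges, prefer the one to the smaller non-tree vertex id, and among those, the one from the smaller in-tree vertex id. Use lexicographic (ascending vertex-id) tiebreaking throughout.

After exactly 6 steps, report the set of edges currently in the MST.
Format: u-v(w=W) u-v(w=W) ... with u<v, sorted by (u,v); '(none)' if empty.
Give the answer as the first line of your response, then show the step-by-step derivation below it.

0-2(w=6) 0-3(w=5) 1-5(w=4) 3-5(w=6) 5-6(w=14) 5-7(w=8)

step 1: add edge 5-7 (w=8); MST = {5-7(w=8)}
step 2: add edge 1-5 (w=4); MST = {1-5(w=4) 5-7(w=8)}
step 3: add edge 3-5 (w=6); MST = {1-5(w=4) 3-5(w=6) 5-7(w=8)}
step 4: add edge 0-3 (w=5); MST = {0-3(w=5) 1-5(w=4) 3-5(w=6) 5-7(w=8)}
step 5: add edge 0-2 (w=6); MST = {0-2(w=6) 0-3(w=5) 1-5(w=4) 3-5(w=6) 5-7(w=8)}
step 6: add edge 5-6 (w=14); MST = {0-2(w=6) 0-3(w=5) 1-5(w=4) 3-5(w=6) 5-6(w=14) 5-7(w=8)}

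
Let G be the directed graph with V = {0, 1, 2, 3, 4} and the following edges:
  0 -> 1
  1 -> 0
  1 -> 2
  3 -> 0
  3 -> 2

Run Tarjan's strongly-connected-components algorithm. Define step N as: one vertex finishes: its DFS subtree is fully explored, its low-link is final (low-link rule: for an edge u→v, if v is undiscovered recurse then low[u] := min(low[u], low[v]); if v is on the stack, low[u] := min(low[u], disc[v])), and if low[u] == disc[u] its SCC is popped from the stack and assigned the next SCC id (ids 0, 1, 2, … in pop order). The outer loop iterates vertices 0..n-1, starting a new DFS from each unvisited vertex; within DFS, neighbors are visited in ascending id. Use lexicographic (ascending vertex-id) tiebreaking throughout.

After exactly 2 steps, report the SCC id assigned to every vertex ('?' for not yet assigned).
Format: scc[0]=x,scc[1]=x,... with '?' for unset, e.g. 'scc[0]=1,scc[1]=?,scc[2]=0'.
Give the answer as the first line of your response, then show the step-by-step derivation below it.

scc[0]=?,scc[1]=?,scc[2]=0,scc[3]=?,scc[4]=?

step 1: low=(low[0]=0,low[1]=0,low[2]=2,low[3]=?,low[4]=?); scc=(scc[0]=?,scc[1]=?,scc[2]=0,scc[3]=?,scc[4]=?)
step 2: low=(low[0]=0,low[1]=0,low[2]=2,low[3]=?,low[4]=?); scc=(scc[0]=?,scc[1]=?,scc[2]=0,scc[3]=?,scc[4]=?)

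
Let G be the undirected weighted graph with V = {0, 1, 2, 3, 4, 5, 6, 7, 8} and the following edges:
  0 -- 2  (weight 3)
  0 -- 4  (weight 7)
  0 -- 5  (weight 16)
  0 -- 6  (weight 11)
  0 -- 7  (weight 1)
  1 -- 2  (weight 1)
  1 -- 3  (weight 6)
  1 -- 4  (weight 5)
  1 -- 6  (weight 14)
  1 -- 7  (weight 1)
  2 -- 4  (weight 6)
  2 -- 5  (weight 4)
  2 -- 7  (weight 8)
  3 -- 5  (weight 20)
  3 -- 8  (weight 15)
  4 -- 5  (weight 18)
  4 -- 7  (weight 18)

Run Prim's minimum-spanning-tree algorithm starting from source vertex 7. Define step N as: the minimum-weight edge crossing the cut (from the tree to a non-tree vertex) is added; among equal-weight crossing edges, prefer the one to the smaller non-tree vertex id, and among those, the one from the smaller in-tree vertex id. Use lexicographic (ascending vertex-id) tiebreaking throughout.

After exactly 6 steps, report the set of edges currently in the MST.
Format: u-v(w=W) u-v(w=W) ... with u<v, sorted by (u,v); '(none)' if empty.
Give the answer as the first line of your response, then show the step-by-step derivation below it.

0-7(w=1) 1-2(w=1) 1-3(w=6) 1-4(w=5) 1-7(w=1) 2-5(w=4)

step 1: add edge 0-7 (w=1); MST = {0-7(w=1)}
step 2: add edge 1-7 (w=1); MST = {0-7(w=1) 1-7(w=1)}
step 3: add edge 1-2 (w=1); MST = {0-7(w=1) 1-2(w=1) 1-7(w=1)}
step 4: add edge 2-5 (w=4); MST = {0-7(w=1) 1-2(w=1) 1-7(w=1) 2-5(w=4)}
step 5: add edge 1-4 (w=5); MST = {0-7(w=1) 1-2(w=1) 1-4(w=5) 1-7(w=1) 2-5(w=4)}
step 6: add edge 1-3 (w=6); MST = {0-7(w=1) 1-2(w=1) 1-3(w=6) 1-4(w=5) 1-7(w=1) 2-5(w=4)}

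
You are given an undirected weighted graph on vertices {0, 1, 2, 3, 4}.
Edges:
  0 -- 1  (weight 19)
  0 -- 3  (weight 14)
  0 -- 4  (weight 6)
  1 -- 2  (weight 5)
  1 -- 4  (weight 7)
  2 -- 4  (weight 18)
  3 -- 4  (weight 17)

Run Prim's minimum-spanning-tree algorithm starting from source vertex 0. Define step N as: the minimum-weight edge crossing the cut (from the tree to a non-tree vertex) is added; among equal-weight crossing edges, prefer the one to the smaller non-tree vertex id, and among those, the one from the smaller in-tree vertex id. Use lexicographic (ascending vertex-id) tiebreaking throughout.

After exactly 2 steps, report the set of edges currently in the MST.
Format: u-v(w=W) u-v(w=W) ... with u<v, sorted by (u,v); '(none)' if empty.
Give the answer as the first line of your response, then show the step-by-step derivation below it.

0-4(w=6) 1-4(w=7)

step 1: add edge 0-4 (w=6); MST = {0-4(w=6)}
step 2: add edge 1-4 (w=7); MST = {0-4(w=6) 1-4(w=7)}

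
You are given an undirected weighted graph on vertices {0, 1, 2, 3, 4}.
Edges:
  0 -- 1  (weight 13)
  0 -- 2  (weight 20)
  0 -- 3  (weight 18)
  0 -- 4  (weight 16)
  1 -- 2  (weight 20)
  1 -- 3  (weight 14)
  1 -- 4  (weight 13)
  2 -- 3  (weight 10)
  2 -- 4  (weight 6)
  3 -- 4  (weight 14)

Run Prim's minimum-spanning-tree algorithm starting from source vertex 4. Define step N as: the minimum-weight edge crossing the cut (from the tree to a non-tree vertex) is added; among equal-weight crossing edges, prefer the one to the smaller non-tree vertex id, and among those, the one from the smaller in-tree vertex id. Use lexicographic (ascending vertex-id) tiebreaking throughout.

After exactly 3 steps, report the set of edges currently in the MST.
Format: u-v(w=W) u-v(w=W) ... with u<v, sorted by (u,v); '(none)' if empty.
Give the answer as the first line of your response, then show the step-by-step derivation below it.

1-4(w=13) 2-3(w=10) 2-4(w=6)

step 1: add edge 2-4 (w=6); MST = {2-4(w=6)}
step 2: add edge 2-3 (w=10); MST = {2-3(w=10) 2-4(w=6)}
step 3: add edge 1-4 (w=13); MST = {1-4(w=13) 2-3(w=10) 2-4(w=6)}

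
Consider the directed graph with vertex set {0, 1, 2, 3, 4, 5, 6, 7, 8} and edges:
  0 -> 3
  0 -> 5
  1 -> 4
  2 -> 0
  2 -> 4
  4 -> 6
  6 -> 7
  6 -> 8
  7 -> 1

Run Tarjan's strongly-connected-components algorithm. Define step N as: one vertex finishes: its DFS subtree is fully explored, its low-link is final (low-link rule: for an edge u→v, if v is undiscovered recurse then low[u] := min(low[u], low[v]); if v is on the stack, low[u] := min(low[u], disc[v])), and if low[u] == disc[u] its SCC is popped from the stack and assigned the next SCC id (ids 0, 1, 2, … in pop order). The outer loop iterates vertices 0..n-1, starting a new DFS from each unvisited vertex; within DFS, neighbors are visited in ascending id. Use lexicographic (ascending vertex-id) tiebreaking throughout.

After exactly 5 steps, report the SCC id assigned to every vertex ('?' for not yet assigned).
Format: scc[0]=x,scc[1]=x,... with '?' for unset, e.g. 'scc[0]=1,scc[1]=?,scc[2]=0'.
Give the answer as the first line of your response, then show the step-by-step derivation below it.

scc[0]=2,scc[1]=?,scc[2]=?,scc[3]=0,scc[4]=?,scc[5]=1,scc[6]=?,scc[7]=?,scc[8]=3

step 1: low=(low[0]=0,low[1]=?,low[2]=?,low[3]=1,low[4]=?,low[5]=?,low[6]=?,low[7]=?,low[8]=?); scc=(scc[0]=?,scc[1]=?,scc[2]=?,scc[3]=0,scc[4]=?,scc[5]=?,scc[6]=?,scc[7]=?,scc[8]=?)
step 2: low=(low[0]=0,low[1]=?,low[2]=?,low[3]=1,low[4]=?,low[5]=2,low[6]=?,low[7]=?,low[8]=?); scc=(scc[0]=?,scc[1]=?,scc[2]=?,scc[3]=0,scc[4]=?,scc[5]=1,scc[6]=?,scc[7]=?,scc[8]=?)
step 3: low=(low[0]=0,low[1]=?,low[2]=?,low[3]=1,low[4]=?,low[5]=2,low[6]=?,low[7]=?,low[8]=?); scc=(scc[0]=2,scc[1]=?,scc[2]=?,scc[3]=0,scc[4]=?,scc[5]=1,scc[6]=?,scc[7]=?,scc[8]=?)
step 4: low=(low[0]=0,low[1]=3,low[2]=?,low[3]=1,low[4]=4,low[5]=2,low[6]=5,low[7]=3,low[8]=?); scc=(scc[0]=2,scc[1]=?,scc[2]=?,scc[3]=0,scc[4]=?,scc[5]=1,scc[6]=?,scc[7]=?,scc[8]=?)
step 5: low=(low[0]=0,low[1]=3,low[2]=?,low[3]=1,low[4]=4,low[5]=2,low[6]=3,low[7]=3,low[8]=7); scc=(scc[0]=2,scc[1]=?,scc[2]=?,scc[3]=0,scc[4]=?,scc[5]=1,scc[6]=?,scc[7]=?,scc[8]=3)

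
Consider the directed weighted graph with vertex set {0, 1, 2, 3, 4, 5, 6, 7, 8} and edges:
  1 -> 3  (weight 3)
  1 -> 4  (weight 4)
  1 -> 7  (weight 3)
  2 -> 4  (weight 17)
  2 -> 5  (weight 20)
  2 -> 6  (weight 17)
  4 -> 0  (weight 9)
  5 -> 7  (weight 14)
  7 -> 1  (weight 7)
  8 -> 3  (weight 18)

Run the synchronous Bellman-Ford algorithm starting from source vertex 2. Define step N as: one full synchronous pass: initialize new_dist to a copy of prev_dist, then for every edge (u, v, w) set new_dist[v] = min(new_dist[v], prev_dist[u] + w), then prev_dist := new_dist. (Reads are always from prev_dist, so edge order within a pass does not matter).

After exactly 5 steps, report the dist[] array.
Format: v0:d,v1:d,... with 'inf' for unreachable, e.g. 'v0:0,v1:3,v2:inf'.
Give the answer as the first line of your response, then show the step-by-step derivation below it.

v0:26,v1:41,v2:0,v3:44,v4:17,v5:20,v6:17,v7:34,v8:inf

step 1: dist = v0:inf,v1:inf,v2:0,v3:inf,v4:17,v5:20,v6:17,v7:inf,v8:inf
step 2: dist = v0:26,v1:inf,v2:0,v3:inf,v4:17,v5:20,v6:17,v7:34,v8:inf
step 3: dist = v0:26,v1:41,v2:0,v3:inf,v4:17,v5:20,v6:17,v7:34,v8:inf
step 4: dist = v0:26,v1:41,v2:0,v3:44,v4:17,v5:20,v6:17,v7:34,v8:inf
step 5: dist = v0:26,v1:41,v2:0,v3:44,v4:17,v5:20,v6:17,v7:34,v8:inf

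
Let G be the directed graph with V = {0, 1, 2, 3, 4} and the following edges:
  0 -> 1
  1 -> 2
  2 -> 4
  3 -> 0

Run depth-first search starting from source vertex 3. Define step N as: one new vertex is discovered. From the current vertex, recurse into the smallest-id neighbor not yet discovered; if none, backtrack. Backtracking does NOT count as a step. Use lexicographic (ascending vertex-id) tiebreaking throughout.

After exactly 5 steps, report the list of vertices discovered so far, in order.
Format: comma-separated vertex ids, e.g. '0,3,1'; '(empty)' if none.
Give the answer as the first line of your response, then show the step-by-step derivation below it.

3,0,1,2,4

step 1: discover 3; path=3; order=3
step 2: discover 0; path=3>0; order=3,0
step 3: discover 1; path=3>0>1; order=3,0,1
step 4: discover 2; path=3>0>1>2; order=3,0,1,2
step 5: discover 4; path=3>0>1>2>4; order=3,0,1,2,4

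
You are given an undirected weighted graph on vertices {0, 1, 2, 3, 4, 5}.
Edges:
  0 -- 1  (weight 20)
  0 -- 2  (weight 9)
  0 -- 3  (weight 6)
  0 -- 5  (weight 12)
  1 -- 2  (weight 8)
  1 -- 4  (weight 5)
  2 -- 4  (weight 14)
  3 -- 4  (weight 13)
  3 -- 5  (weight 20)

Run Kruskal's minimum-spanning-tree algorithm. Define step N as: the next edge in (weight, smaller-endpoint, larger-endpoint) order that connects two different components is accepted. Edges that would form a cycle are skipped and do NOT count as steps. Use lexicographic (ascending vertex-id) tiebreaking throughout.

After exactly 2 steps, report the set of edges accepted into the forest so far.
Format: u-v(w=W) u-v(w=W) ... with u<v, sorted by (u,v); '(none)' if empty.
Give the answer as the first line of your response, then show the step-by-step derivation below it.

0-3(w=6) 1-4(w=5)

step 1: add edge 1-4 (w=5); MST = {1-4(w=5)}
step 2: add edge 0-3 (w=6); MST = {0-3(w=6) 1-4(w=5)}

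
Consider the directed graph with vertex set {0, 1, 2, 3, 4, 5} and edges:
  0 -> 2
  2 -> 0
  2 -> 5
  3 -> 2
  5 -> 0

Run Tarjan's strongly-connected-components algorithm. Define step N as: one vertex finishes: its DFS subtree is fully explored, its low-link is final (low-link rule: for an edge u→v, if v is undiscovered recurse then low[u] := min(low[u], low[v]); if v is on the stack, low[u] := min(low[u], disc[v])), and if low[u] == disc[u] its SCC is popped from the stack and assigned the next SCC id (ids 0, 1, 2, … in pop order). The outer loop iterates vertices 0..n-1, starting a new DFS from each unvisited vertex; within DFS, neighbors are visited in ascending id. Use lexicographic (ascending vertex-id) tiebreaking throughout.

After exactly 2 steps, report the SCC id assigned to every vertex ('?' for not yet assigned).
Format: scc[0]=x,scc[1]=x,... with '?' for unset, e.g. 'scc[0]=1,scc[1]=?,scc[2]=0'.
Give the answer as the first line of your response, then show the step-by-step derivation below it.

scc[0]=?,scc[1]=?,scc[2]=?,scc[3]=?,scc[4]=?,scc[5]=?

step 1: low=(low[0]=0,low[1]=?,low[2]=0,low[3]=?,low[4]=?,low[5]=0); scc=(scc[0]=?,scc[1]=?,scc[2]=?,scc[3]=?,scc[4]=?,scc[5]=?)
step 2: low=(low[0]=0,low[1]=?,low[2]=0,low[3]=?,low[4]=?,low[5]=0); scc=(scc[0]=?,scc[1]=?,scc[2]=?,scc[3]=?,scc[4]=?,scc[5]=?)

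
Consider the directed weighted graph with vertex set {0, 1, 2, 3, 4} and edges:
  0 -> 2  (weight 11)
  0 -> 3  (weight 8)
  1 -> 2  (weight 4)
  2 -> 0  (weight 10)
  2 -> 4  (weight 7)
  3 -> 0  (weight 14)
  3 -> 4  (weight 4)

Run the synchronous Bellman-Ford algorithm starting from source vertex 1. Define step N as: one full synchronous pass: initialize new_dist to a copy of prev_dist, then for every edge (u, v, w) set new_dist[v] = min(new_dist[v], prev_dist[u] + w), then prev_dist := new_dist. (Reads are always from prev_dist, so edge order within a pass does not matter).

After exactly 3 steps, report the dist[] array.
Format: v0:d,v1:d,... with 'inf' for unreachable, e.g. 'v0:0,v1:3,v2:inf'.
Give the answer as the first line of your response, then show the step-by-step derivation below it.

v0:14,v1:0,v2:4,v3:22,v4:11

step 1: dist = v0:inf,v1:0,v2:4,v3:inf,v4:inf
step 2: dist = v0:14,v1:0,v2:4,v3:inf,v4:11
step 3: dist = v0:14,v1:0,v2:4,v3:22,v4:11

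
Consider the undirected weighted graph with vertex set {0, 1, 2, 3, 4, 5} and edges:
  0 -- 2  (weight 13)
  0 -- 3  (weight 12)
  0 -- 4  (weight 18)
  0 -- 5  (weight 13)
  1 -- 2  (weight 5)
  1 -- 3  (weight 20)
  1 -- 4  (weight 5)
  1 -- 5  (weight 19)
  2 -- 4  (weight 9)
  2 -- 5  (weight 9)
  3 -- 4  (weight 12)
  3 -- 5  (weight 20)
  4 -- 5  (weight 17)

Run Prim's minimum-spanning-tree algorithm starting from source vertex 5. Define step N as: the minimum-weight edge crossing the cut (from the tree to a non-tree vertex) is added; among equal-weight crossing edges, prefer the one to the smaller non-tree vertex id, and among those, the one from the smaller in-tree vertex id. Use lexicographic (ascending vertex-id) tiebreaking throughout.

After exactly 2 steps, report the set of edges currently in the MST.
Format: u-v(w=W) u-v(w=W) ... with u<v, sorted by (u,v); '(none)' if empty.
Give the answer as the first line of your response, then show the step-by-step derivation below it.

1-2(w=5) 2-5(w=9)

step 1: add edge 2-5 (w=9); MST = {2-5(w=9)}
step 2: add edge 1-2 (w=5); MST = {1-2(w=5) 2-5(w=9)}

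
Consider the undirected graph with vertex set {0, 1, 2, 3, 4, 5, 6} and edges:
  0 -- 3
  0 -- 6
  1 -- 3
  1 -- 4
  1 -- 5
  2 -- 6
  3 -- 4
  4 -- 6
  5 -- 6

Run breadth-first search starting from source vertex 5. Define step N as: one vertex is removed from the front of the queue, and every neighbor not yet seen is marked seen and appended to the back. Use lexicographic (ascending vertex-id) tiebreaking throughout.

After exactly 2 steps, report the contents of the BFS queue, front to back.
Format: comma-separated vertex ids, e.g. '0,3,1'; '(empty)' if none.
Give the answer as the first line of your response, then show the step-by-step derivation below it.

6,3,4

step 1: dequeue 5; queue=[1,6]; order=5
step 2: dequeue 1; queue=[6,3,4]; order=5,1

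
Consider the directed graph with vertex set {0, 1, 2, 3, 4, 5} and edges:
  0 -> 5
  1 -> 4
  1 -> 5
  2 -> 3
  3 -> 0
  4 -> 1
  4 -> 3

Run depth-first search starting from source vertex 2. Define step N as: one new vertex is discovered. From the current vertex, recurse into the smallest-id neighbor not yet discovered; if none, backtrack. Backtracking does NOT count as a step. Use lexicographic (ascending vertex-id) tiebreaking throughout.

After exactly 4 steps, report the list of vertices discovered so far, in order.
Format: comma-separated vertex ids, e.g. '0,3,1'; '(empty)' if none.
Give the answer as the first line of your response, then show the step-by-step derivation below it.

2,3,0,5

step 1: discover 2; path=2; order=2
step 2: discover 3; path=2>3; order=2,3
step 3: discover 0; path=2>3>0; order=2,3,0
step 4: discover 5; path=2>3>0>5; order=2,3,0,5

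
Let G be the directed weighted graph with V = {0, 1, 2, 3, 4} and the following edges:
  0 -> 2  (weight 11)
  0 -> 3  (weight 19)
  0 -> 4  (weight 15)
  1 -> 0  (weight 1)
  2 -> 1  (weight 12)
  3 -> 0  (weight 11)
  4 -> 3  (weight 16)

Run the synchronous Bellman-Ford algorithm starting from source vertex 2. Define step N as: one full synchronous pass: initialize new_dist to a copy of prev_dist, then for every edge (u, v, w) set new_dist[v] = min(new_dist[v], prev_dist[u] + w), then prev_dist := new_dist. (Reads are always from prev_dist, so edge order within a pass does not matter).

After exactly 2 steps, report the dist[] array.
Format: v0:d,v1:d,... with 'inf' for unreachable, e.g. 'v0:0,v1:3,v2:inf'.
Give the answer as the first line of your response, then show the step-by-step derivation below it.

v0:13,v1:12,v2:0,v3:inf,v4:inf

step 1: dist = v0:inf,v1:12,v2:0,v3:inf,v4:inf
step 2: dist = v0:13,v1:12,v2:0,v3:inf,v4:inf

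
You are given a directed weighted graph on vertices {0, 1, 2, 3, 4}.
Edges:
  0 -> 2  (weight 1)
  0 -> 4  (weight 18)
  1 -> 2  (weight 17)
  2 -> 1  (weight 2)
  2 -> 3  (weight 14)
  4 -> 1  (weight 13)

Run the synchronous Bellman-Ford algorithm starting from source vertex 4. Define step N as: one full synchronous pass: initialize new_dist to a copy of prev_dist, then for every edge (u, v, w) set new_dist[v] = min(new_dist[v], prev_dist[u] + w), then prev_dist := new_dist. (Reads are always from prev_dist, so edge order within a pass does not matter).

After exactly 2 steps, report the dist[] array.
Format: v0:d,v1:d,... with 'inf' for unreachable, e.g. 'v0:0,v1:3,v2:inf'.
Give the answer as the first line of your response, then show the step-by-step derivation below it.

v0:inf,v1:13,v2:30,v3:inf,v4:0

step 1: dist = v0:inf,v1:13,v2:inf,v3:inf,v4:0
step 2: dist = v0:inf,v1:13,v2:30,v3:inf,v4:0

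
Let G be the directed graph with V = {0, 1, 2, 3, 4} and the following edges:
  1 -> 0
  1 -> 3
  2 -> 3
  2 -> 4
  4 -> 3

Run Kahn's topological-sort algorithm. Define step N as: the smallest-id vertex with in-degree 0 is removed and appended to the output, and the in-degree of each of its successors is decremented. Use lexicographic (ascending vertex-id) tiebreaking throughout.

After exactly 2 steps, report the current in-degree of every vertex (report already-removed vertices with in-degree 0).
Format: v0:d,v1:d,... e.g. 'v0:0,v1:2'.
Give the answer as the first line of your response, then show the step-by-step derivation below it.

v0:0,v1:0,v2:0,v3:2,v4:1

step 1: output 1; order=[1]; indeg=(0,0,0,2,1)
step 2: output 0; order=[1,0]; indeg=(0,0,0,2,1)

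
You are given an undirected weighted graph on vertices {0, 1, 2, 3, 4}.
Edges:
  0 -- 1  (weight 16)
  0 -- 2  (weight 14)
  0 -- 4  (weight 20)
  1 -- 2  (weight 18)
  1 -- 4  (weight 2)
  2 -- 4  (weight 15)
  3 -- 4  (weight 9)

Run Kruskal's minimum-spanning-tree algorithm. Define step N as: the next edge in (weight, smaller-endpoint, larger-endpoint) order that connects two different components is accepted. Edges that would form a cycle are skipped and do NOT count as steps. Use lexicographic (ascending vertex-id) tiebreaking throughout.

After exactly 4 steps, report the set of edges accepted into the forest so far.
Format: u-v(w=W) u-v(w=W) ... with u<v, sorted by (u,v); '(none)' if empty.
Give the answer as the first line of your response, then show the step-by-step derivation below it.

0-2(w=14) 1-4(w=2) 2-4(w=15) 3-4(w=9)

step 1: add edge 1-4 (w=2); MST = {1-4(w=2)}
step 2: add edge 3-4 (w=9); MST = {1-4(w=2) 3-4(w=9)}
step 3: add edge 0-2 (w=14); MST = {0-2(w=14) 1-4(w=2) 3-4(w=9)}
step 4: add edge 2-4 (w=15); MST = {0-2(w=14) 1-4(w=2) 2-4(w=15) 3-4(w=9)}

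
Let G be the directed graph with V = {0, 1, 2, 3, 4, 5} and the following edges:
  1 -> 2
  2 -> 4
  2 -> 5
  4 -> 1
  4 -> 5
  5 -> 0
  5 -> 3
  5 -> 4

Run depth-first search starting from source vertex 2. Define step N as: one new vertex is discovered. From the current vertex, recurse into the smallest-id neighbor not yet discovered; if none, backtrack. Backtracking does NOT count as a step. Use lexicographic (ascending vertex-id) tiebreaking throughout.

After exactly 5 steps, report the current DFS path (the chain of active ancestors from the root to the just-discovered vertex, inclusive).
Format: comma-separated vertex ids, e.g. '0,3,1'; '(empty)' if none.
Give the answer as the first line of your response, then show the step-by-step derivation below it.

2,4,5,0

step 1: discover 2; path=2; order=2
step 2: discover 4; path=2>4; order=2,4
step 3: discover 1; path=2>4>1; order=2,4,1
step 4: discover 5; path=2>4>5; order=2,4,1,5
step 5: discover 0; path=2>4>5>0; order=2,4,1,5,0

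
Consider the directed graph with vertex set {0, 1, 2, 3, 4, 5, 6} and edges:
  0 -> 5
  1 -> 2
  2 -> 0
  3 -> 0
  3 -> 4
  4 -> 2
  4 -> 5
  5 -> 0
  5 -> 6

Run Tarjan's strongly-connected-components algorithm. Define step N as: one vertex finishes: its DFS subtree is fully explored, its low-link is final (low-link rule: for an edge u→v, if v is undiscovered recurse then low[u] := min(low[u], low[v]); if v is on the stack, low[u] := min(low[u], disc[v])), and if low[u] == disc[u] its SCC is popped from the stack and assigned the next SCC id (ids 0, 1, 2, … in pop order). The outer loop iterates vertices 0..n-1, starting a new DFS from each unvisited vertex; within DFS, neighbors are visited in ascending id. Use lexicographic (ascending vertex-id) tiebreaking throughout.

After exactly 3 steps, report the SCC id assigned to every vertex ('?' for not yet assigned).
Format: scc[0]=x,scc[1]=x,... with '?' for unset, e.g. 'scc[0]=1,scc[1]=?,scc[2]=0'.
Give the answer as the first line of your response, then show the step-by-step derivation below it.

scc[0]=1,scc[1]=?,scc[2]=?,scc[3]=?,scc[4]=?,scc[5]=1,scc[6]=0

step 1: low=(low[0]=0,low[1]=?,low[2]=?,low[3]=?,low[4]=?,low[5]=0,low[6]=2); scc=(scc[0]=?,scc[1]=?,scc[2]=?,scc[3]=?,scc[4]=?,scc[5]=?,scc[6]=0)
step 2: low=(low[0]=0,low[1]=?,low[2]=?,low[3]=?,low[4]=?,low[5]=0,low[6]=2); scc=(scc[0]=?,scc[1]=?,scc[2]=?,scc[3]=?,scc[4]=?,scc[5]=?,scc[6]=0)
step 3: low=(low[0]=0,low[1]=?,low[2]=?,low[3]=?,low[4]=?,low[5]=0,low[6]=2); scc=(scc[0]=1,scc[1]=?,scc[2]=?,scc[3]=?,scc[4]=?,scc[5]=1,scc[6]=0)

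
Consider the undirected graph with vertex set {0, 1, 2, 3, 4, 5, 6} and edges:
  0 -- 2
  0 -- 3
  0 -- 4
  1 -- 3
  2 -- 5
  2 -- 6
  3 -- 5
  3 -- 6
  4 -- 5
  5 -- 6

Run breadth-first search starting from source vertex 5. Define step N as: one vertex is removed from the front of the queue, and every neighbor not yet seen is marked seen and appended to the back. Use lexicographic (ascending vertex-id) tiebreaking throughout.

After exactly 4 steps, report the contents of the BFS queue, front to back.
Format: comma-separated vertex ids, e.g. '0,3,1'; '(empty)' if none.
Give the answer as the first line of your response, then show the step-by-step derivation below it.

6,0,1

step 1: dequeue 5; queue=[2,3,4,6]; order=5
step 2: dequeue 2; queue=[3,4,6,0]; order=5,2
step 3: dequeue 3; queue=[4,6,0,1]; order=5,2,3
step 4: dequeue 4; queue=[6,0,1]; order=5,2,3,4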